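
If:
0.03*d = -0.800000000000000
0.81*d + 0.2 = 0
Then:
No Solution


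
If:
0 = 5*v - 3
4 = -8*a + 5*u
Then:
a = 5*u/8 - 1/2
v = 3/5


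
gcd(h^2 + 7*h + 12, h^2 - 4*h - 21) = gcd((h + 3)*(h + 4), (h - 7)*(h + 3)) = h + 3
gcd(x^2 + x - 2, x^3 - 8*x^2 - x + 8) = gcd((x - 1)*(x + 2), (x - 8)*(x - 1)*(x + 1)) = x - 1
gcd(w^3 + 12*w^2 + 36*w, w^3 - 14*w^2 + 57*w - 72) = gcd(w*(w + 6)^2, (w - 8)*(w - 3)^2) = 1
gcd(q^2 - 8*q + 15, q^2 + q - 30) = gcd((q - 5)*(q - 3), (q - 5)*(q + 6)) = q - 5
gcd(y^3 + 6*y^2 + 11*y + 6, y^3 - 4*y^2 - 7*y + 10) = y + 2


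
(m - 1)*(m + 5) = m^2 + 4*m - 5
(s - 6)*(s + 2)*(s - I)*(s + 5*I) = s^4 - 4*s^3 + 4*I*s^3 - 7*s^2 - 16*I*s^2 - 20*s - 48*I*s - 60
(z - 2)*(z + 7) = z^2 + 5*z - 14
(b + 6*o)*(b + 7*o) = b^2 + 13*b*o + 42*o^2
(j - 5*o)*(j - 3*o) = j^2 - 8*j*o + 15*o^2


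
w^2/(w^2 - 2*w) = w/(w - 2)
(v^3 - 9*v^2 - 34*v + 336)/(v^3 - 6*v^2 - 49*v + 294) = (v^2 - 2*v - 48)/(v^2 + v - 42)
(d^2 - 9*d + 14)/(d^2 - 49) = (d - 2)/(d + 7)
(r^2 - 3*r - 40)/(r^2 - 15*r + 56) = (r + 5)/(r - 7)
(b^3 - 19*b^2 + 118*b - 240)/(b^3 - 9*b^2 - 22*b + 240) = (b - 5)/(b + 5)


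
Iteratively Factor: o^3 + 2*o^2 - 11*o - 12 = (o - 3)*(o^2 + 5*o + 4) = (o - 3)*(o + 1)*(o + 4)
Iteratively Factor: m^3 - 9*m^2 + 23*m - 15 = (m - 1)*(m^2 - 8*m + 15) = (m - 5)*(m - 1)*(m - 3)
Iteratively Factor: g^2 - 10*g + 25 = (g - 5)*(g - 5)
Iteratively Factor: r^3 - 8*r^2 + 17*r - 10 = (r - 5)*(r^2 - 3*r + 2) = (r - 5)*(r - 2)*(r - 1)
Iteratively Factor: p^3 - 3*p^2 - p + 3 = (p - 1)*(p^2 - 2*p - 3) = (p - 3)*(p - 1)*(p + 1)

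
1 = 1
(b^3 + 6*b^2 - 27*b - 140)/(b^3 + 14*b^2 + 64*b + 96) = (b^2 + 2*b - 35)/(b^2 + 10*b + 24)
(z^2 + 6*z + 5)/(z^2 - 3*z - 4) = (z + 5)/(z - 4)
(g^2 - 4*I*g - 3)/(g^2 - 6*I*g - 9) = (g - I)/(g - 3*I)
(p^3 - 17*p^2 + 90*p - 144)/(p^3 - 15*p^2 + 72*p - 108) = (p - 8)/(p - 6)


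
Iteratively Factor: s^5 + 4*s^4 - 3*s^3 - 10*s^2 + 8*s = (s)*(s^4 + 4*s^3 - 3*s^2 - 10*s + 8) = s*(s + 2)*(s^3 + 2*s^2 - 7*s + 4) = s*(s - 1)*(s + 2)*(s^2 + 3*s - 4) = s*(s - 1)^2*(s + 2)*(s + 4)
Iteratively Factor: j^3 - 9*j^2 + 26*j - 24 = (j - 4)*(j^2 - 5*j + 6) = (j - 4)*(j - 3)*(j - 2)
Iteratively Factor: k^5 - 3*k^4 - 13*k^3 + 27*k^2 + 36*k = (k - 3)*(k^4 - 13*k^2 - 12*k) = (k - 3)*(k + 1)*(k^3 - k^2 - 12*k) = (k - 4)*(k - 3)*(k + 1)*(k^2 + 3*k) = k*(k - 4)*(k - 3)*(k + 1)*(k + 3)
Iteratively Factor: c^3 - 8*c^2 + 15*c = (c - 3)*(c^2 - 5*c) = (c - 5)*(c - 3)*(c)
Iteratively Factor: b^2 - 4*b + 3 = (b - 1)*(b - 3)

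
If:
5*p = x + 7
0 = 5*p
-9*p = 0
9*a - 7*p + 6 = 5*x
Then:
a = -41/9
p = 0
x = -7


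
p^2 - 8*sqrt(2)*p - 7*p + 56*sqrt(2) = (p - 7)*(p - 8*sqrt(2))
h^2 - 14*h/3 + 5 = (h - 3)*(h - 5/3)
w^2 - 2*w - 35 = (w - 7)*(w + 5)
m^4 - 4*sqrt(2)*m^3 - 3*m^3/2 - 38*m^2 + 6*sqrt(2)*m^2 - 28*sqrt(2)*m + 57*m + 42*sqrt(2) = (m - 3/2)*(m - 7*sqrt(2))*(m + sqrt(2))*(m + 2*sqrt(2))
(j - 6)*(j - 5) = j^2 - 11*j + 30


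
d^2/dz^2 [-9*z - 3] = 0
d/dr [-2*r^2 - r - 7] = -4*r - 1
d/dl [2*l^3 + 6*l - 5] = 6*l^2 + 6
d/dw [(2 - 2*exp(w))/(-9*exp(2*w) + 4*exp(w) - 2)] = (-18*exp(2*w) + 36*exp(w) - 4)*exp(w)/(81*exp(4*w) - 72*exp(3*w) + 52*exp(2*w) - 16*exp(w) + 4)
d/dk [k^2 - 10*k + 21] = 2*k - 10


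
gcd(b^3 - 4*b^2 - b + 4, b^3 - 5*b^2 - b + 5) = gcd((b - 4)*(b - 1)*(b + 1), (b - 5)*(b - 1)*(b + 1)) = b^2 - 1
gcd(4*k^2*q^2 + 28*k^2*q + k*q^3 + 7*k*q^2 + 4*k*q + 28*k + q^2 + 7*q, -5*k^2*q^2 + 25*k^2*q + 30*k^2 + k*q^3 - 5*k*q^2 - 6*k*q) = 1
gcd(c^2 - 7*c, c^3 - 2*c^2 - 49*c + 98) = c - 7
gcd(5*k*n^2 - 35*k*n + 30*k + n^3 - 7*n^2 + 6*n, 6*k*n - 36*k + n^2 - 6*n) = n - 6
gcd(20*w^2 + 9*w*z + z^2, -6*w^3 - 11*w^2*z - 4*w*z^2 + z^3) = 1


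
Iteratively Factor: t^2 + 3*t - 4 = (t + 4)*(t - 1)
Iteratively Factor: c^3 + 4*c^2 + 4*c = (c + 2)*(c^2 + 2*c) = c*(c + 2)*(c + 2)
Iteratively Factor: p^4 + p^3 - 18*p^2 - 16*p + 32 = (p - 1)*(p^3 + 2*p^2 - 16*p - 32) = (p - 1)*(p + 2)*(p^2 - 16) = (p - 1)*(p + 2)*(p + 4)*(p - 4)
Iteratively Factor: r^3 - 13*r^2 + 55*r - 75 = (r - 3)*(r^2 - 10*r + 25) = (r - 5)*(r - 3)*(r - 5)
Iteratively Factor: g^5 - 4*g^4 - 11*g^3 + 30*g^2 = (g - 5)*(g^4 + g^3 - 6*g^2) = (g - 5)*(g - 2)*(g^3 + 3*g^2) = g*(g - 5)*(g - 2)*(g^2 + 3*g) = g^2*(g - 5)*(g - 2)*(g + 3)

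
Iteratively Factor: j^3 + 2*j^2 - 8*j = (j - 2)*(j^2 + 4*j) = j*(j - 2)*(j + 4)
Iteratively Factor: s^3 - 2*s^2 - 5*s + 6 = (s - 1)*(s^2 - s - 6) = (s - 3)*(s - 1)*(s + 2)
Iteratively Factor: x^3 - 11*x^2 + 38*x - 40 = (x - 2)*(x^2 - 9*x + 20) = (x - 4)*(x - 2)*(x - 5)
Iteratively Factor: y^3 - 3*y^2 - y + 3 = (y - 1)*(y^2 - 2*y - 3) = (y - 1)*(y + 1)*(y - 3)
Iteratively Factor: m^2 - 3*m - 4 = (m - 4)*(m + 1)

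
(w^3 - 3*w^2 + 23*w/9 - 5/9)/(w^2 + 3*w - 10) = (9*w^3 - 27*w^2 + 23*w - 5)/(9*(w^2 + 3*w - 10))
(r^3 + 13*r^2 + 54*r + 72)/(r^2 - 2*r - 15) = (r^2 + 10*r + 24)/(r - 5)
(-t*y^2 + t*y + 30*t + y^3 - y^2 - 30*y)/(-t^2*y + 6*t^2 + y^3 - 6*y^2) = (y + 5)/(t + y)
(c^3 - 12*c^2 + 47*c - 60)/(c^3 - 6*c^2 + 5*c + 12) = (c - 5)/(c + 1)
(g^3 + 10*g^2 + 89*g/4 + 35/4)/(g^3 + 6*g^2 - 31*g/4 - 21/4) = (2*g + 5)/(2*g - 3)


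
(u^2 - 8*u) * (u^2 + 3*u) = u^4 - 5*u^3 - 24*u^2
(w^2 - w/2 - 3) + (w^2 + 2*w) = 2*w^2 + 3*w/2 - 3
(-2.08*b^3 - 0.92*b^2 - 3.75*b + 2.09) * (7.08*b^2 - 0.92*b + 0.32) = -14.7264*b^5 - 4.6*b^4 - 26.3692*b^3 + 17.9528*b^2 - 3.1228*b + 0.6688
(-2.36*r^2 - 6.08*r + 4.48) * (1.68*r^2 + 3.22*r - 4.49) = -3.9648*r^4 - 17.8136*r^3 - 1.4548*r^2 + 41.7248*r - 20.1152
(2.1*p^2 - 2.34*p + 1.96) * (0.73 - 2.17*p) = -4.557*p^3 + 6.6108*p^2 - 5.9614*p + 1.4308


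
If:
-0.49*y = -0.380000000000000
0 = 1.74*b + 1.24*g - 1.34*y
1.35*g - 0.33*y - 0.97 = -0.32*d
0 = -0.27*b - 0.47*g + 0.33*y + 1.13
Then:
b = -2.55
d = -14.78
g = 4.41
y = 0.78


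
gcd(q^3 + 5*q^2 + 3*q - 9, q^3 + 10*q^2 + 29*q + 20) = 1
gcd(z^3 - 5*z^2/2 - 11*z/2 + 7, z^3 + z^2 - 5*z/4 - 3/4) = z - 1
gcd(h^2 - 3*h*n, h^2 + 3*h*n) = h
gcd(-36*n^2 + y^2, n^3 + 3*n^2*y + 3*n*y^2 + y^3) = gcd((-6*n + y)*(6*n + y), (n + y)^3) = 1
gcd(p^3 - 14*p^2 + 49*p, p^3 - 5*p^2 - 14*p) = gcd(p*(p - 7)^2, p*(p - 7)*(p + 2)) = p^2 - 7*p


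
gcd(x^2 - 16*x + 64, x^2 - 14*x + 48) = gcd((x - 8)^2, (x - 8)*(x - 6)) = x - 8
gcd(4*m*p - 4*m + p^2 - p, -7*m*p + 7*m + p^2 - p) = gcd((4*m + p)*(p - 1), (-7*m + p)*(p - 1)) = p - 1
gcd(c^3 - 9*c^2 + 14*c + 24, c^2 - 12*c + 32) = c - 4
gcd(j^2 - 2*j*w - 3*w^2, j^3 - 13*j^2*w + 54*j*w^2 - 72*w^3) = -j + 3*w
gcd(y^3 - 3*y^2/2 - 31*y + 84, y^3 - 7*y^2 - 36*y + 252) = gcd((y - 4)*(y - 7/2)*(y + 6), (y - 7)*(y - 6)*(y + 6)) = y + 6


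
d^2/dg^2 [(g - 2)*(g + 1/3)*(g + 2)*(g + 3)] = 12*g^2 + 20*g - 6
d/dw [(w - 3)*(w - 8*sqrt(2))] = 2*w - 8*sqrt(2) - 3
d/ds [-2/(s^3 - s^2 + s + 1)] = 2*(3*s^2 - 2*s + 1)/(s^3 - s^2 + s + 1)^2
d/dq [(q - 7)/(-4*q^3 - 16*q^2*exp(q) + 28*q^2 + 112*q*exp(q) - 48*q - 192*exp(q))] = (-q^3 - 4*q^2*exp(q) + 7*q^2 + 28*q*exp(q) - 12*q + (q - 7)*(4*q^2*exp(q) + 3*q^2 - 20*q*exp(q) - 14*q + 20*exp(q) + 12) - 48*exp(q))/(4*(q^3 + 4*q^2*exp(q) - 7*q^2 - 28*q*exp(q) + 12*q + 48*exp(q))^2)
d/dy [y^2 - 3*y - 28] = 2*y - 3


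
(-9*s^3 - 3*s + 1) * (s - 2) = -9*s^4 + 18*s^3 - 3*s^2 + 7*s - 2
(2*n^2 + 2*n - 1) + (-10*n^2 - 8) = -8*n^2 + 2*n - 9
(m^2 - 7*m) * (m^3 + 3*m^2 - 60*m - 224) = m^5 - 4*m^4 - 81*m^3 + 196*m^2 + 1568*m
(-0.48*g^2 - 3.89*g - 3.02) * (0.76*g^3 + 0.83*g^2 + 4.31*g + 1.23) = -0.3648*g^5 - 3.3548*g^4 - 7.5927*g^3 - 19.8629*g^2 - 17.8009*g - 3.7146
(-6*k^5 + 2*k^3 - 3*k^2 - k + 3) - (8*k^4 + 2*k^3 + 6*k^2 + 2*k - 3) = -6*k^5 - 8*k^4 - 9*k^2 - 3*k + 6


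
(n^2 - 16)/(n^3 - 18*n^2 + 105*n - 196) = (n + 4)/(n^2 - 14*n + 49)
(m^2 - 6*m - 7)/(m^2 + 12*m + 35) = (m^2 - 6*m - 7)/(m^2 + 12*m + 35)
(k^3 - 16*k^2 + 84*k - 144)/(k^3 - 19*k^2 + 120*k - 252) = (k - 4)/(k - 7)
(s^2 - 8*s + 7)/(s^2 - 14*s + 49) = (s - 1)/(s - 7)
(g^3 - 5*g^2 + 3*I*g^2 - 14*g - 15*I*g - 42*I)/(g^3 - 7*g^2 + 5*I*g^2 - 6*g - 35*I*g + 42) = (g + 2)/(g + 2*I)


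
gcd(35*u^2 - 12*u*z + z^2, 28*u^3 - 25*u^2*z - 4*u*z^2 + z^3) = -7*u + z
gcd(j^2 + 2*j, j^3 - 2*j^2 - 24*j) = j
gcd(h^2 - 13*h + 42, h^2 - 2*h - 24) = h - 6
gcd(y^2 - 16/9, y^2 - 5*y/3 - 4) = y + 4/3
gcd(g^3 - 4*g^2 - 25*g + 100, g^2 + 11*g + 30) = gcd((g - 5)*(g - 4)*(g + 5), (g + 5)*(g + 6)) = g + 5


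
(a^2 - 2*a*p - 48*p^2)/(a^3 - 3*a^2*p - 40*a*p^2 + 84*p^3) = (a - 8*p)/(a^2 - 9*a*p + 14*p^2)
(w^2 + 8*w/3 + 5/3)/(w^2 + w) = (w + 5/3)/w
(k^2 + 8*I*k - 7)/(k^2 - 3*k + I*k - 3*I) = (k + 7*I)/(k - 3)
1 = 1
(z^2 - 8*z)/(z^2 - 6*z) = (z - 8)/(z - 6)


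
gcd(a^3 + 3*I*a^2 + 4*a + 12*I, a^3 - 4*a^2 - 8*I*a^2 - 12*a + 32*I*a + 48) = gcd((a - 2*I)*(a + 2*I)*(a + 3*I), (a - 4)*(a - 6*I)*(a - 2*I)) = a - 2*I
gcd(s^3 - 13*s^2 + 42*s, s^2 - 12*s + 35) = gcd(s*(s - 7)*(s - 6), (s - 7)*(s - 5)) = s - 7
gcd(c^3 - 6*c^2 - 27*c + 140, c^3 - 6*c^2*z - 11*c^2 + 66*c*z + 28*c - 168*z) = c^2 - 11*c + 28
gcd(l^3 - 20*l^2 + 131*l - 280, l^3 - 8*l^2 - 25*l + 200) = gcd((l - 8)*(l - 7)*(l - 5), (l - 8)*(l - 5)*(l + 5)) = l^2 - 13*l + 40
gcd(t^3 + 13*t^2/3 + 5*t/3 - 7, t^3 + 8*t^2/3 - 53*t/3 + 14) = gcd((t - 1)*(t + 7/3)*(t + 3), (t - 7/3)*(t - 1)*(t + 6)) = t - 1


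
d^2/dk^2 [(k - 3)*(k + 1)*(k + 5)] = 6*k + 6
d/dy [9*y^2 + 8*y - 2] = 18*y + 8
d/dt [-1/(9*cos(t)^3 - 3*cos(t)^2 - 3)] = (2 - 9*cos(t))*sin(t)*cos(t)/(3*(-3*cos(t)^3 + cos(t)^2 + 1)^2)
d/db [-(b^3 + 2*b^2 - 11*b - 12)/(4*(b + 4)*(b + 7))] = (-b^2 - 14*b + 11)/(4*(b^2 + 14*b + 49))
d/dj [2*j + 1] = 2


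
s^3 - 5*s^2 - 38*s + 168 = (s - 7)*(s - 4)*(s + 6)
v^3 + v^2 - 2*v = v*(v - 1)*(v + 2)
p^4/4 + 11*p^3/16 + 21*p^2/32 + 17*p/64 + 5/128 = (p/2 + 1/4)^2*(p + 1/2)*(p + 5/4)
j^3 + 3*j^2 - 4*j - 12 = (j - 2)*(j + 2)*(j + 3)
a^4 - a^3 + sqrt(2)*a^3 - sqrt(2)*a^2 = a^2*(a - 1)*(a + sqrt(2))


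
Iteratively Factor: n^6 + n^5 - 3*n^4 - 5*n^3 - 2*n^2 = (n)*(n^5 + n^4 - 3*n^3 - 5*n^2 - 2*n) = n*(n + 1)*(n^4 - 3*n^2 - 2*n) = n*(n - 2)*(n + 1)*(n^3 + 2*n^2 + n) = n*(n - 2)*(n + 1)^2*(n^2 + n) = n^2*(n - 2)*(n + 1)^2*(n + 1)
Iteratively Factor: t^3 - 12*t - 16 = (t - 4)*(t^2 + 4*t + 4) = (t - 4)*(t + 2)*(t + 2)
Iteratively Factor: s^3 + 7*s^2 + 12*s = (s + 3)*(s^2 + 4*s) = s*(s + 3)*(s + 4)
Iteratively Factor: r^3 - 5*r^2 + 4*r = (r - 1)*(r^2 - 4*r) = r*(r - 1)*(r - 4)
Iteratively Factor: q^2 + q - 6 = (q - 2)*(q + 3)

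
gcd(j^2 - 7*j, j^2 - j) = j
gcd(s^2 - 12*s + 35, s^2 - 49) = s - 7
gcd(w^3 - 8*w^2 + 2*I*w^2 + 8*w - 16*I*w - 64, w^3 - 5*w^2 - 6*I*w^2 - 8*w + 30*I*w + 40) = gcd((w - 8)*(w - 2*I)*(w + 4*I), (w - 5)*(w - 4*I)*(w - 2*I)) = w - 2*I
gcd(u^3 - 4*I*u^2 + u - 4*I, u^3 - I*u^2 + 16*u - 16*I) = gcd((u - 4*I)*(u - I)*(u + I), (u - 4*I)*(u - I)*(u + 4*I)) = u^2 - 5*I*u - 4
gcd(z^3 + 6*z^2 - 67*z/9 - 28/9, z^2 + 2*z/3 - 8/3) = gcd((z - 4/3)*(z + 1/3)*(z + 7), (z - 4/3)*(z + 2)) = z - 4/3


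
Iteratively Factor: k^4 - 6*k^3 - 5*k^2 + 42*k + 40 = (k - 5)*(k^3 - k^2 - 10*k - 8) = (k - 5)*(k + 1)*(k^2 - 2*k - 8) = (k - 5)*(k + 1)*(k + 2)*(k - 4)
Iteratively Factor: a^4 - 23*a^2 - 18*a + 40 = (a + 2)*(a^3 - 2*a^2 - 19*a + 20) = (a - 5)*(a + 2)*(a^2 + 3*a - 4) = (a - 5)*(a + 2)*(a + 4)*(a - 1)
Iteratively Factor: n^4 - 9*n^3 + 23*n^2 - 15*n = (n - 3)*(n^3 - 6*n^2 + 5*n) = n*(n - 3)*(n^2 - 6*n + 5) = n*(n - 5)*(n - 3)*(n - 1)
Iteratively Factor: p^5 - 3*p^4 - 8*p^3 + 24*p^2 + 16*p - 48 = (p + 2)*(p^4 - 5*p^3 + 2*p^2 + 20*p - 24) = (p + 2)^2*(p^3 - 7*p^2 + 16*p - 12) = (p - 2)*(p + 2)^2*(p^2 - 5*p + 6) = (p - 2)^2*(p + 2)^2*(p - 3)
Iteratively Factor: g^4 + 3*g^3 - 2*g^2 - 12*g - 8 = (g + 2)*(g^3 + g^2 - 4*g - 4) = (g + 2)^2*(g^2 - g - 2) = (g - 2)*(g + 2)^2*(g + 1)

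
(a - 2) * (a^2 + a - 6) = a^3 - a^2 - 8*a + 12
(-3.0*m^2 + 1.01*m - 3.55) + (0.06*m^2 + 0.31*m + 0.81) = -2.94*m^2 + 1.32*m - 2.74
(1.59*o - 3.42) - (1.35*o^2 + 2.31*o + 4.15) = -1.35*o^2 - 0.72*o - 7.57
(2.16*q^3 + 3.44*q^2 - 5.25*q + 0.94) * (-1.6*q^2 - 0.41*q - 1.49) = -3.456*q^5 - 6.3896*q^4 + 3.7712*q^3 - 4.4771*q^2 + 7.4371*q - 1.4006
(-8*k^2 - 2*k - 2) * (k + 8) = -8*k^3 - 66*k^2 - 18*k - 16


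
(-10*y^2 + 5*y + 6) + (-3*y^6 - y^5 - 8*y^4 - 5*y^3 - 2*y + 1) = -3*y^6 - y^5 - 8*y^4 - 5*y^3 - 10*y^2 + 3*y + 7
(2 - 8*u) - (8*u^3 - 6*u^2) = -8*u^3 + 6*u^2 - 8*u + 2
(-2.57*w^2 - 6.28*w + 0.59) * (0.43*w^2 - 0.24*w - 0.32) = -1.1051*w^4 - 2.0836*w^3 + 2.5833*w^2 + 1.868*w - 0.1888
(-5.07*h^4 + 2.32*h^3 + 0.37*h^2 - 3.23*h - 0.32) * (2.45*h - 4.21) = -12.4215*h^5 + 27.0287*h^4 - 8.8607*h^3 - 9.4712*h^2 + 12.8143*h + 1.3472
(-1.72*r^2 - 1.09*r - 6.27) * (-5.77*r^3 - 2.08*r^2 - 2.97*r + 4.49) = 9.9244*r^5 + 9.8669*r^4 + 43.5535*r^3 + 8.5561*r^2 + 13.7278*r - 28.1523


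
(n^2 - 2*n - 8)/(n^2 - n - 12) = (n + 2)/(n + 3)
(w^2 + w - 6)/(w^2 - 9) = (w - 2)/(w - 3)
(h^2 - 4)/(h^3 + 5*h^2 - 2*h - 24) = (h + 2)/(h^2 + 7*h + 12)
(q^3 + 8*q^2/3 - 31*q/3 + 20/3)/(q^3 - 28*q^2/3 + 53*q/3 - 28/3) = (q + 5)/(q - 7)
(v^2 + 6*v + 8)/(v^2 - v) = (v^2 + 6*v + 8)/(v*(v - 1))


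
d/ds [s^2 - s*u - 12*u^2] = 2*s - u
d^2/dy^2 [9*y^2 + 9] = 18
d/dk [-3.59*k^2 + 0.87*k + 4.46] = 0.87 - 7.18*k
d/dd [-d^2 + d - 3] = 1 - 2*d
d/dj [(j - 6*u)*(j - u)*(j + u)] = 3*j^2 - 12*j*u - u^2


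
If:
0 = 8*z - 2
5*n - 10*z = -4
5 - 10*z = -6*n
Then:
No Solution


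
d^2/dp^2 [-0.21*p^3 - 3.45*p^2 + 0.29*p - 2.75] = -1.26*p - 6.9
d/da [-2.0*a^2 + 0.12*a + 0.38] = 0.12 - 4.0*a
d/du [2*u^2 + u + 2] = 4*u + 1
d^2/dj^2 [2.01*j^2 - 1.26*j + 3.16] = 4.02000000000000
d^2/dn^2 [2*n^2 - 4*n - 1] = 4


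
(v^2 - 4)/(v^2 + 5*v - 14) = (v + 2)/(v + 7)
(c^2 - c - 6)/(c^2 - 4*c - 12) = (c - 3)/(c - 6)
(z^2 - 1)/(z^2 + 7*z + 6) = (z - 1)/(z + 6)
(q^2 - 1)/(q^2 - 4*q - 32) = (1 - q^2)/(-q^2 + 4*q + 32)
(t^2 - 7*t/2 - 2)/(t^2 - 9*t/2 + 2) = (2*t + 1)/(2*t - 1)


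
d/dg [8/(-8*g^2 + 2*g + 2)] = 4*(8*g - 1)/(-4*g^2 + g + 1)^2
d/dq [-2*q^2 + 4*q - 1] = 4 - 4*q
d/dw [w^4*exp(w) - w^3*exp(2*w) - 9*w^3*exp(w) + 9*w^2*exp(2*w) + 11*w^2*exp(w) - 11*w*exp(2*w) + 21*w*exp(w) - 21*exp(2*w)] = (w^4 - 2*w^3*exp(w) - 5*w^3 + 15*w^2*exp(w) - 16*w^2 - 4*w*exp(w) + 43*w - 53*exp(w) + 21)*exp(w)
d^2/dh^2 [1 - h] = 0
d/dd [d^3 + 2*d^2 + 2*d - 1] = 3*d^2 + 4*d + 2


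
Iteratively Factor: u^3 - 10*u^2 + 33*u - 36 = (u - 3)*(u^2 - 7*u + 12) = (u - 3)^2*(u - 4)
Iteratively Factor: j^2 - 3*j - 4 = (j - 4)*(j + 1)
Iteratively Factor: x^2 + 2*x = (x)*(x + 2)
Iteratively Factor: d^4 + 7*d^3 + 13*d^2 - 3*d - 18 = (d - 1)*(d^3 + 8*d^2 + 21*d + 18) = (d - 1)*(d + 3)*(d^2 + 5*d + 6) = (d - 1)*(d + 3)^2*(d + 2)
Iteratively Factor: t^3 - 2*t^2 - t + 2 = (t - 1)*(t^2 - t - 2) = (t - 2)*(t - 1)*(t + 1)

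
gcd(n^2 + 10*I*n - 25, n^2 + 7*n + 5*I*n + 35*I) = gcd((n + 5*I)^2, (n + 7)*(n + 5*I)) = n + 5*I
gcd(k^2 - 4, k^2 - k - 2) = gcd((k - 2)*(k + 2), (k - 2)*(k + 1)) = k - 2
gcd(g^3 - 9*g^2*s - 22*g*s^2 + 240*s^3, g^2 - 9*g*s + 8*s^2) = -g + 8*s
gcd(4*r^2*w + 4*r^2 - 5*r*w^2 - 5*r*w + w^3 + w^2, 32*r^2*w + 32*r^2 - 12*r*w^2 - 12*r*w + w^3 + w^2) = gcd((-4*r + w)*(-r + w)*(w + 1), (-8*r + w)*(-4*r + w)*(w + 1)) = 4*r*w + 4*r - w^2 - w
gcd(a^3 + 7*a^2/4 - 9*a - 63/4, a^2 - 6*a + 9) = a - 3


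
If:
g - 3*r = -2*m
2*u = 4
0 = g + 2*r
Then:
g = -2*r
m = 5*r/2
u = 2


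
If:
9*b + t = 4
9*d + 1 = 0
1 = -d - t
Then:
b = 44/81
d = -1/9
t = -8/9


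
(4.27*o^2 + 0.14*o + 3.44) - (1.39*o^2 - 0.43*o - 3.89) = 2.88*o^2 + 0.57*o + 7.33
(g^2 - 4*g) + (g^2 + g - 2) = 2*g^2 - 3*g - 2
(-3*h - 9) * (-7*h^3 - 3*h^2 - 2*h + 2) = 21*h^4 + 72*h^3 + 33*h^2 + 12*h - 18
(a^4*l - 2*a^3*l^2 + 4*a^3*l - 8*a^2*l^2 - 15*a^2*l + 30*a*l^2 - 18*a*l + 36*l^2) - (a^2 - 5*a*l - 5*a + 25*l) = a^4*l - 2*a^3*l^2 + 4*a^3*l - 8*a^2*l^2 - 15*a^2*l - a^2 + 30*a*l^2 - 13*a*l + 5*a + 36*l^2 - 25*l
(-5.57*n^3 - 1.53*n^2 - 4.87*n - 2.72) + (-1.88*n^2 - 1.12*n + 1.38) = -5.57*n^3 - 3.41*n^2 - 5.99*n - 1.34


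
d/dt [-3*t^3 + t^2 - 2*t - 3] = -9*t^2 + 2*t - 2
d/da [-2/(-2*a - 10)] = -1/(a + 5)^2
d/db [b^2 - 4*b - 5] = 2*b - 4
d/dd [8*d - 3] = 8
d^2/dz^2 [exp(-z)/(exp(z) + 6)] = ((exp(z) + 6)^2 + (exp(z) + 6)*exp(z) + 2*exp(2*z))*exp(-z)/(exp(z) + 6)^3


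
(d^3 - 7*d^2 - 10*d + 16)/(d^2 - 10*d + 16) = (d^2 + d - 2)/(d - 2)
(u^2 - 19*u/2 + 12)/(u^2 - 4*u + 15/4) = 2*(u - 8)/(2*u - 5)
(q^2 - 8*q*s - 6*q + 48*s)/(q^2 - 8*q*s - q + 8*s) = (q - 6)/(q - 1)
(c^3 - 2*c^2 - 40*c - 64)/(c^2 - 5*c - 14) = (c^2 - 4*c - 32)/(c - 7)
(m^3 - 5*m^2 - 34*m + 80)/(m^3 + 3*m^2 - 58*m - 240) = (m - 2)/(m + 6)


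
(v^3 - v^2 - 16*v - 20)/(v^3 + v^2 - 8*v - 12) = (v - 5)/(v - 3)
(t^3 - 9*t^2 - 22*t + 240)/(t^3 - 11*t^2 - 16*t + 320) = (t - 6)/(t - 8)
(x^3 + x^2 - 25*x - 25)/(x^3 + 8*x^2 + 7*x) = (x^2 - 25)/(x*(x + 7))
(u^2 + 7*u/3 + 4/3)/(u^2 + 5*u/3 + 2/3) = (3*u + 4)/(3*u + 2)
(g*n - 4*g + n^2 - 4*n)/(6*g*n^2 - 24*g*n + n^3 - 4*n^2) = (g + n)/(n*(6*g + n))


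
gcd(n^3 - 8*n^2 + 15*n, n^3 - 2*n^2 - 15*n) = n^2 - 5*n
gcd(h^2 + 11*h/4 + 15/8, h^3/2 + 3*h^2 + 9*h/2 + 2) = 1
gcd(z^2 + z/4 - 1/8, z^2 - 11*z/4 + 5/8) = z - 1/4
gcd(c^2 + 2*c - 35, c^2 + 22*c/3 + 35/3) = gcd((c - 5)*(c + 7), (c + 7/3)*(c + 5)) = 1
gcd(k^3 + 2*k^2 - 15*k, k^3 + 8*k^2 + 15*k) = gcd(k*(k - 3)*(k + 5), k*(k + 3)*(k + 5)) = k^2 + 5*k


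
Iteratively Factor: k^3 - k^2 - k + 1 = (k - 1)*(k^2 - 1) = (k - 1)*(k + 1)*(k - 1)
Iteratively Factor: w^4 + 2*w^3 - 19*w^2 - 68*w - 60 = (w + 3)*(w^3 - w^2 - 16*w - 20) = (w - 5)*(w + 3)*(w^2 + 4*w + 4) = (w - 5)*(w + 2)*(w + 3)*(w + 2)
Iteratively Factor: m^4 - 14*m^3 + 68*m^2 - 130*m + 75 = (m - 3)*(m^3 - 11*m^2 + 35*m - 25) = (m - 3)*(m - 1)*(m^2 - 10*m + 25) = (m - 5)*(m - 3)*(m - 1)*(m - 5)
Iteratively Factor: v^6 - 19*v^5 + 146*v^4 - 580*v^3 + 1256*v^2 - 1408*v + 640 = (v - 4)*(v^5 - 15*v^4 + 86*v^3 - 236*v^2 + 312*v - 160) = (v - 4)*(v - 2)*(v^4 - 13*v^3 + 60*v^2 - 116*v + 80) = (v - 5)*(v - 4)*(v - 2)*(v^3 - 8*v^2 + 20*v - 16) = (v - 5)*(v - 4)*(v - 2)^2*(v^2 - 6*v + 8) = (v - 5)*(v - 4)*(v - 2)^3*(v - 4)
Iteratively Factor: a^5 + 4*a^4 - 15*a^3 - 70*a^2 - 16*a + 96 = (a - 1)*(a^4 + 5*a^3 - 10*a^2 - 80*a - 96) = (a - 1)*(a + 3)*(a^3 + 2*a^2 - 16*a - 32) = (a - 1)*(a + 2)*(a + 3)*(a^2 - 16) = (a - 4)*(a - 1)*(a + 2)*(a + 3)*(a + 4)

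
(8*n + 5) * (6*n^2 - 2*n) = 48*n^3 + 14*n^2 - 10*n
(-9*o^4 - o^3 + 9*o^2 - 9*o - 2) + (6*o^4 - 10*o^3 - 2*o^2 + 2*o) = -3*o^4 - 11*o^3 + 7*o^2 - 7*o - 2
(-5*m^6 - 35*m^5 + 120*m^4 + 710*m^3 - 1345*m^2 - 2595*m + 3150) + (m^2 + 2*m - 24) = -5*m^6 - 35*m^5 + 120*m^4 + 710*m^3 - 1344*m^2 - 2593*m + 3126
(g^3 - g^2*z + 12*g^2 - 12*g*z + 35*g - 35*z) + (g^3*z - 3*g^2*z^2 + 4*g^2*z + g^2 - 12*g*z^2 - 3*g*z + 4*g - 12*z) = g^3*z + g^3 - 3*g^2*z^2 + 3*g^2*z + 13*g^2 - 12*g*z^2 - 15*g*z + 39*g - 47*z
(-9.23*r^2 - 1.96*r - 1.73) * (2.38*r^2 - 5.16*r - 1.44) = -21.9674*r^4 + 42.962*r^3 + 19.2874*r^2 + 11.7492*r + 2.4912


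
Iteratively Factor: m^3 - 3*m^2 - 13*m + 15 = (m - 1)*(m^2 - 2*m - 15) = (m - 1)*(m + 3)*(m - 5)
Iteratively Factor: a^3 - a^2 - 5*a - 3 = (a + 1)*(a^2 - 2*a - 3) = (a - 3)*(a + 1)*(a + 1)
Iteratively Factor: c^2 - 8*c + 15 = (c - 5)*(c - 3)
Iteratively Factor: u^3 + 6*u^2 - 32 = (u - 2)*(u^2 + 8*u + 16) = (u - 2)*(u + 4)*(u + 4)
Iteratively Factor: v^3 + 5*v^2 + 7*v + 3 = (v + 1)*(v^2 + 4*v + 3) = (v + 1)^2*(v + 3)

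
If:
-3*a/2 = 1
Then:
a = -2/3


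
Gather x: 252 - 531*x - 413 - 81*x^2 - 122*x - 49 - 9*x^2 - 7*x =-90*x^2 - 660*x - 210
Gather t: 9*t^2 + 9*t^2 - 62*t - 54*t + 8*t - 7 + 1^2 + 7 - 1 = 18*t^2 - 108*t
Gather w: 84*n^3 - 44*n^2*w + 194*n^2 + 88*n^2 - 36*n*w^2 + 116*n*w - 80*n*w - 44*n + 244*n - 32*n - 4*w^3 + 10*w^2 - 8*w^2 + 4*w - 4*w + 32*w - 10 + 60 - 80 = 84*n^3 + 282*n^2 + 168*n - 4*w^3 + w^2*(2 - 36*n) + w*(-44*n^2 + 36*n + 32) - 30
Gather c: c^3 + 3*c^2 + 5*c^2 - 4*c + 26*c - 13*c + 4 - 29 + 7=c^3 + 8*c^2 + 9*c - 18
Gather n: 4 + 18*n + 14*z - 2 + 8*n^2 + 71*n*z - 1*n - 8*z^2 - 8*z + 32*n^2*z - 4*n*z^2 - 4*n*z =n^2*(32*z + 8) + n*(-4*z^2 + 67*z + 17) - 8*z^2 + 6*z + 2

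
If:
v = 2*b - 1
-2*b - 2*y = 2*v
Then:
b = 1/3 - y/3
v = -2*y/3 - 1/3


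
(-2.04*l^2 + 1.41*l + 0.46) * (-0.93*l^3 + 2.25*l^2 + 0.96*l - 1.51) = 1.8972*l^5 - 5.9013*l^4 + 0.7863*l^3 + 5.469*l^2 - 1.6875*l - 0.6946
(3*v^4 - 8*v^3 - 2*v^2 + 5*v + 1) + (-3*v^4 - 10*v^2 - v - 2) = -8*v^3 - 12*v^2 + 4*v - 1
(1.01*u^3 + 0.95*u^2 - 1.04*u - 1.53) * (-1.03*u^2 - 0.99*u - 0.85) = -1.0403*u^5 - 1.9784*u^4 - 0.7278*u^3 + 1.798*u^2 + 2.3987*u + 1.3005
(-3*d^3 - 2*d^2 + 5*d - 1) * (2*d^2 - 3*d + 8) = -6*d^5 + 5*d^4 - 8*d^3 - 33*d^2 + 43*d - 8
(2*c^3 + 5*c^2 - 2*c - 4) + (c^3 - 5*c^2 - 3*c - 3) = 3*c^3 - 5*c - 7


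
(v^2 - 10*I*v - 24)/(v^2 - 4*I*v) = (v - 6*I)/v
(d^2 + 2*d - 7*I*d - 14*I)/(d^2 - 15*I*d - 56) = (d + 2)/(d - 8*I)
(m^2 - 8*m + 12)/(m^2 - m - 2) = (m - 6)/(m + 1)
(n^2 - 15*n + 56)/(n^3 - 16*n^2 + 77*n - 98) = (n - 8)/(n^2 - 9*n + 14)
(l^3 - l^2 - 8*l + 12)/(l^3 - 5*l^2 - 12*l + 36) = (l - 2)/(l - 6)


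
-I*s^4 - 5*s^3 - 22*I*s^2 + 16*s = s*(s - 8*I)*(s + 2*I)*(-I*s + 1)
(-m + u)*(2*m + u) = -2*m^2 + m*u + u^2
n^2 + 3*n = n*(n + 3)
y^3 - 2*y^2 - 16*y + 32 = (y - 4)*(y - 2)*(y + 4)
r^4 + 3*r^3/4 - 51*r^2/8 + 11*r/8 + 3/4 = (r - 2)*(r - 1/2)*(r + 1/4)*(r + 3)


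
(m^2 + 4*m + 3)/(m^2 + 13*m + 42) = (m^2 + 4*m + 3)/(m^2 + 13*m + 42)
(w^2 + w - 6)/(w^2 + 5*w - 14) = (w + 3)/(w + 7)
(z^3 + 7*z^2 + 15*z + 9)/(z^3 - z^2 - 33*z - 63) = (z + 1)/(z - 7)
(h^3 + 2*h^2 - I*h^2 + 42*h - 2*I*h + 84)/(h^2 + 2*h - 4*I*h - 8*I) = (h^2 - I*h + 42)/(h - 4*I)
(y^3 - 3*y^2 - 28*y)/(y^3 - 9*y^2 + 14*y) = (y + 4)/(y - 2)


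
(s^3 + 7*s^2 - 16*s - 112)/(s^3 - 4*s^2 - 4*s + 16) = (s^2 + 11*s + 28)/(s^2 - 4)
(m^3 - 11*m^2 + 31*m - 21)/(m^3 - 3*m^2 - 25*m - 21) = (m^2 - 4*m + 3)/(m^2 + 4*m + 3)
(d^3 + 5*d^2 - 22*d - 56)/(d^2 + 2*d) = d + 3 - 28/d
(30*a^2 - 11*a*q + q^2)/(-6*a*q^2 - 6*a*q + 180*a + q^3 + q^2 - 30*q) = (-5*a + q)/(q^2 + q - 30)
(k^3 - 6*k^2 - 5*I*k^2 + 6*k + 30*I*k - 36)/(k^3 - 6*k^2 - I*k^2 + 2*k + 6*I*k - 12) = (k - 6*I)/(k - 2*I)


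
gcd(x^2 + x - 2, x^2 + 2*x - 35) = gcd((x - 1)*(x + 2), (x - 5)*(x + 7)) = 1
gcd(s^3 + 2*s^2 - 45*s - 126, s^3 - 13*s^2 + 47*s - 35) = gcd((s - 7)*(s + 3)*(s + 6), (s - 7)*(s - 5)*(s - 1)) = s - 7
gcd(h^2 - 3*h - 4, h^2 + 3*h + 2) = h + 1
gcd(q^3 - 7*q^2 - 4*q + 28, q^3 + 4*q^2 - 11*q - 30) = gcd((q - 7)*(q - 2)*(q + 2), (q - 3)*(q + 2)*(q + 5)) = q + 2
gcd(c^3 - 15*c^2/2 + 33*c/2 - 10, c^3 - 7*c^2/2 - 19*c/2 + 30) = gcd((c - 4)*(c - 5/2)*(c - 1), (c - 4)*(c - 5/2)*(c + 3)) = c^2 - 13*c/2 + 10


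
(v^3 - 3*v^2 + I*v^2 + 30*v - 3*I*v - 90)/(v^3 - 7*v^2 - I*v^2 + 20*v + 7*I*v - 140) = (v^2 + v*(-3 + 6*I) - 18*I)/(v^2 + v*(-7 + 4*I) - 28*I)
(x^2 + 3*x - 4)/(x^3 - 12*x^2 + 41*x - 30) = (x + 4)/(x^2 - 11*x + 30)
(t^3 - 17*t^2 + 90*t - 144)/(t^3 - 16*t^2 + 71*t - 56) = (t^2 - 9*t + 18)/(t^2 - 8*t + 7)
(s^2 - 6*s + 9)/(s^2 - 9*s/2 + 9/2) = 2*(s - 3)/(2*s - 3)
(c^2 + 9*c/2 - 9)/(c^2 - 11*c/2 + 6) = (c + 6)/(c - 4)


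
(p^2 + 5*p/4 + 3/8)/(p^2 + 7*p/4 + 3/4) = (p + 1/2)/(p + 1)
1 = 1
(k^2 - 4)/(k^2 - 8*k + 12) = (k + 2)/(k - 6)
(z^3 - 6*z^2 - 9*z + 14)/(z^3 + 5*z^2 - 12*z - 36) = (z^2 - 8*z + 7)/(z^2 + 3*z - 18)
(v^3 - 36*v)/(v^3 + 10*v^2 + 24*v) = (v - 6)/(v + 4)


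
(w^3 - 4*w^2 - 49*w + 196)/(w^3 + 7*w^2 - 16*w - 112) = (w - 7)/(w + 4)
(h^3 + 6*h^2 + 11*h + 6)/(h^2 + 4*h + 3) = h + 2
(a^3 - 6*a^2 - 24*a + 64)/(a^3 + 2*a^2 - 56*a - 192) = (a - 2)/(a + 6)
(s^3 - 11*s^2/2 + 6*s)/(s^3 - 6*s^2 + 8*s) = (s - 3/2)/(s - 2)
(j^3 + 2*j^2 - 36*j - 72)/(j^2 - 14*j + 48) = (j^2 + 8*j + 12)/(j - 8)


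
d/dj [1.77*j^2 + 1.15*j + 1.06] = 3.54*j + 1.15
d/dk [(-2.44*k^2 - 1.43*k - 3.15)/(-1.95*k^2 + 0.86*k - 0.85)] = (-4.8869*k^2 - 8.137*k + 3.9245)/(3.8025*k^4 - 3.354*k^3 + 4.0546*k^2 - 1.462*k + 0.7225)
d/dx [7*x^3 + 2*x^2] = x*(21*x + 4)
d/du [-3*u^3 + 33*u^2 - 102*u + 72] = -9*u^2 + 66*u - 102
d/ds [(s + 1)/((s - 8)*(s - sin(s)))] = ((s - 8)*(s + 1)*(cos(s) - 1) + (s - 8)*(s - sin(s)) - (s + 1)*(s - sin(s)))/((s - 8)^2*(s - sin(s))^2)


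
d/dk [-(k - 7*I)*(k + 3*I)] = -2*k + 4*I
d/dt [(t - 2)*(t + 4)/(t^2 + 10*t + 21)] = 2*(4*t^2 + 29*t + 61)/(t^4 + 20*t^3 + 142*t^2 + 420*t + 441)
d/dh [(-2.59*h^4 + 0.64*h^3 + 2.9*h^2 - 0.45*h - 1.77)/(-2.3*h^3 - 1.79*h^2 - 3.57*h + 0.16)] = (5.957*h^6 + 9.2722*h^5 + 33.2633*h^4 - 8.2972*h^3 - 23.0643*h^2 - 5.4086*h - 6.3909)/(5.29*h^6 + 8.234*h^5 + 19.6261*h^4 + 12.0446*h^3 + 12.1721*h^2 - 1.1424*h + 0.0256)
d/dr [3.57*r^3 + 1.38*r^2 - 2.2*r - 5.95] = 10.71*r^2 + 2.76*r - 2.2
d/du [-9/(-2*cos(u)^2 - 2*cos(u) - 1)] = 18*(sin(u) + sin(2*u))/(2*cos(u) + cos(2*u) + 2)^2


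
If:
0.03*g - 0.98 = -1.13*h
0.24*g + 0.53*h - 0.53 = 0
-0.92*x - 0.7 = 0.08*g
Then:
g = 0.31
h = 0.86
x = -0.79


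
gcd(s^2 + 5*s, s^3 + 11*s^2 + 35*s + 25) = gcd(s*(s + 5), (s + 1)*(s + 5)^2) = s + 5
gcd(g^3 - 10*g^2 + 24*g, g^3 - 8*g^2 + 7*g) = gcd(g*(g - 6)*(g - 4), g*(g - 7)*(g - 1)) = g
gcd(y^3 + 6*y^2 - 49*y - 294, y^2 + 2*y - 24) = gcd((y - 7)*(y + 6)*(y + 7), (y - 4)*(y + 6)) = y + 6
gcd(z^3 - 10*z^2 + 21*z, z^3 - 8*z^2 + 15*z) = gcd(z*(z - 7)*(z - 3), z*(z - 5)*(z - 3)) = z^2 - 3*z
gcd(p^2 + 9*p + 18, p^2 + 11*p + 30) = p + 6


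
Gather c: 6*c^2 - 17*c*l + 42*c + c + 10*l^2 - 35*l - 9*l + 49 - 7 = 6*c^2 + c*(43 - 17*l) + 10*l^2 - 44*l + 42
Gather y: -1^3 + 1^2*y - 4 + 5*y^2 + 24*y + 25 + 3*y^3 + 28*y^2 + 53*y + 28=3*y^3 + 33*y^2 + 78*y + 48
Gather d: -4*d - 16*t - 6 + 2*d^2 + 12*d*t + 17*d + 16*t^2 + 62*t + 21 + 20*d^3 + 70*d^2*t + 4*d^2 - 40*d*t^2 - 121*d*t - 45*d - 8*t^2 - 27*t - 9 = 20*d^3 + d^2*(70*t + 6) + d*(-40*t^2 - 109*t - 32) + 8*t^2 + 19*t + 6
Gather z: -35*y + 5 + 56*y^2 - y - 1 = 56*y^2 - 36*y + 4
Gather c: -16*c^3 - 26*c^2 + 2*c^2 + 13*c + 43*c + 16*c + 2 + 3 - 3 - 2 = -16*c^3 - 24*c^2 + 72*c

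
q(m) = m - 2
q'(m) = 1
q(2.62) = 0.62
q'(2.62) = 1.00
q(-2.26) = -4.26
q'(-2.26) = 1.00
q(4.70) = 2.70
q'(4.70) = 1.00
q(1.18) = -0.82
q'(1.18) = 1.00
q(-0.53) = -2.53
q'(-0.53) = 1.00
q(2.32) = 0.32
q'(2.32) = 1.00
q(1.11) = -0.89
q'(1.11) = 1.00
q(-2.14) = -4.14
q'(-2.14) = 1.00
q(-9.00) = -11.00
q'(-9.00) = 1.00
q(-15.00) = -17.00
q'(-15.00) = 1.00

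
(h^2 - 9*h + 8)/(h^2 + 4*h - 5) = (h - 8)/(h + 5)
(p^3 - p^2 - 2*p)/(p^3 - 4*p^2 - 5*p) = (p - 2)/(p - 5)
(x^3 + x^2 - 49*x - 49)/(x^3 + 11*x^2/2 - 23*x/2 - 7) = 2*(x^2 - 6*x - 7)/(2*x^2 - 3*x - 2)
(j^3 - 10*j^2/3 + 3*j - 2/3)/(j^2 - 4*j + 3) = (3*j^2 - 7*j + 2)/(3*(j - 3))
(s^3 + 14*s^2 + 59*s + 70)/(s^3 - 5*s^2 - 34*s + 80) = (s^2 + 9*s + 14)/(s^2 - 10*s + 16)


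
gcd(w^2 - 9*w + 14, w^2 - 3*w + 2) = w - 2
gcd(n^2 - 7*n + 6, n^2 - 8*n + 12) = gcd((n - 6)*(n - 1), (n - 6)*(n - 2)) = n - 6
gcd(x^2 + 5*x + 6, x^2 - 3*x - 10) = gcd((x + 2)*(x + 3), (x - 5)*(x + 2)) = x + 2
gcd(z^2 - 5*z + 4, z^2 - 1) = z - 1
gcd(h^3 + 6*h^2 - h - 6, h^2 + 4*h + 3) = h + 1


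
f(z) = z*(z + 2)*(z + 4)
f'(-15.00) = 503.00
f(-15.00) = -2145.00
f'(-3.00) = -1.00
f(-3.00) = 3.00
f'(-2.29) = -3.75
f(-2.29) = 1.14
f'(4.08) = 106.90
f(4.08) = 200.44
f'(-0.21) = 5.61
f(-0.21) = -1.42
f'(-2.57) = -3.03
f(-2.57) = 2.09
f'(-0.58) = 2.05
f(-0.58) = -2.82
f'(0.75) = 18.69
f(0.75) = 9.80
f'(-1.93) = -3.99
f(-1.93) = -0.28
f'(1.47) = 32.12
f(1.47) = 27.90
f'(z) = z*(z + 2) + z*(z + 4) + (z + 2)*(z + 4) = 3*z^2 + 12*z + 8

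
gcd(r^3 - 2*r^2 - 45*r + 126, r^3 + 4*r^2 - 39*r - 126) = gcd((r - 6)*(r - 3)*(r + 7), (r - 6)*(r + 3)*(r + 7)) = r^2 + r - 42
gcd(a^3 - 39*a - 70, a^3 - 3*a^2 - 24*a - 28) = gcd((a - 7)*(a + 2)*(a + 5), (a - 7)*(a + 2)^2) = a^2 - 5*a - 14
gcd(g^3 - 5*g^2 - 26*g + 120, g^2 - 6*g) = g - 6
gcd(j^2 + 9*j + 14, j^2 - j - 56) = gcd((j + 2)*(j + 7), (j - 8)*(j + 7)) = j + 7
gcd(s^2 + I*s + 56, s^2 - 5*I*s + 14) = s - 7*I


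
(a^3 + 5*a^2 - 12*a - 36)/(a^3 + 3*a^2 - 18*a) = (a + 2)/a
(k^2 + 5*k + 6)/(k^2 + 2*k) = (k + 3)/k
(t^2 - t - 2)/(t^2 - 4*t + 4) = (t + 1)/(t - 2)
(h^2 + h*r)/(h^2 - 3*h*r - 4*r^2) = h/(h - 4*r)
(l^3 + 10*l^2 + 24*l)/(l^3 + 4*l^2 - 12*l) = (l + 4)/(l - 2)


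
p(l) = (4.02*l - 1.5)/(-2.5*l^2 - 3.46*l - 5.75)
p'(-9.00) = 0.03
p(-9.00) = 0.21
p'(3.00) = 0.03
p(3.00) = -0.27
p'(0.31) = -0.59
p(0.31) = 0.04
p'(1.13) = -0.14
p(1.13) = -0.24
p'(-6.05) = 0.07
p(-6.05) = 0.34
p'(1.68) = -0.04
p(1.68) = -0.28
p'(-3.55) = 0.20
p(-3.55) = 0.63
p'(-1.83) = 0.31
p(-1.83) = 1.14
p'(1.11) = -0.15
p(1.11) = -0.23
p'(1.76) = -0.03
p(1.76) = -0.28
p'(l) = (4.02*l - 1.5)*(5.0*l + 3.46)/(-2.5*l^2 - 3.46*l - 5.75)^2 + 4.02/(-2.5*l^2 - 3.46*l - 5.75)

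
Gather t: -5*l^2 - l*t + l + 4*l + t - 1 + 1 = -5*l^2 + 5*l + t*(1 - l)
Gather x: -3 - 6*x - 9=-6*x - 12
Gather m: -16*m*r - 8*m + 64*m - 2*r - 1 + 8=m*(56 - 16*r) - 2*r + 7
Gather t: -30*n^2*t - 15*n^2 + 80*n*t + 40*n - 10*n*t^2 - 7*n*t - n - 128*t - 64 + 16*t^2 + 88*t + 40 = -15*n^2 + 39*n + t^2*(16 - 10*n) + t*(-30*n^2 + 73*n - 40) - 24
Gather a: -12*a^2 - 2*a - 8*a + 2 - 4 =-12*a^2 - 10*a - 2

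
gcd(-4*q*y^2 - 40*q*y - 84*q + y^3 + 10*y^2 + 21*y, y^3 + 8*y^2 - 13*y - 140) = y + 7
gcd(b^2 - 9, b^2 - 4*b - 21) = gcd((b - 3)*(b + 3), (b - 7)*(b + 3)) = b + 3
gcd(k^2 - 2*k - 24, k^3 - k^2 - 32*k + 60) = 1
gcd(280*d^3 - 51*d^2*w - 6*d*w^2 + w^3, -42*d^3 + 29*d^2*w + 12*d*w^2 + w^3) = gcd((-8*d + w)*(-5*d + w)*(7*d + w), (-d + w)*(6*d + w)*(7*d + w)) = 7*d + w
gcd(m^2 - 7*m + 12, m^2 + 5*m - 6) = 1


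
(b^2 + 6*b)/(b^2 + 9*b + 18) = b/(b + 3)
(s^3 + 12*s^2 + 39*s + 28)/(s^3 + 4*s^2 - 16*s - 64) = (s^2 + 8*s + 7)/(s^2 - 16)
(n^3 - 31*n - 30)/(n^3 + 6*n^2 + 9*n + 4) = (n^2 - n - 30)/(n^2 + 5*n + 4)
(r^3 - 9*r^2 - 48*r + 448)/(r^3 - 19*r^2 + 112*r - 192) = (r + 7)/(r - 3)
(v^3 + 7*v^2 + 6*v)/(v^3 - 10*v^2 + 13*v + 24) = v*(v + 6)/(v^2 - 11*v + 24)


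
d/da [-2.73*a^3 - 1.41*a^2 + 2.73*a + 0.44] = -8.19*a^2 - 2.82*a + 2.73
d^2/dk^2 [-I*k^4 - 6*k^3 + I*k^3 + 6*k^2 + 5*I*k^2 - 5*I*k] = -12*I*k^2 + 6*k*(-6 + I) + 12 + 10*I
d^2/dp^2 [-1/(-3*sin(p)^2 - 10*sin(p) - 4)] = 2*(-18*sin(p)^4 - 45*sin(p)^3 + sin(p)^2 + 110*sin(p) + 88)/(3*sin(p)^2 + 10*sin(p) + 4)^3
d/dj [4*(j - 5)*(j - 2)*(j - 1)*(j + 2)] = 16*j^3 - 72*j^2 + 8*j + 96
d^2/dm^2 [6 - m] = 0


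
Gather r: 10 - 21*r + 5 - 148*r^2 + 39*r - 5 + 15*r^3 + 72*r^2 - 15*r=15*r^3 - 76*r^2 + 3*r + 10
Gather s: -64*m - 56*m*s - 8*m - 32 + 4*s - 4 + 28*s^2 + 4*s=-72*m + 28*s^2 + s*(8 - 56*m) - 36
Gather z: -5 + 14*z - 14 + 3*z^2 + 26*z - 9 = 3*z^2 + 40*z - 28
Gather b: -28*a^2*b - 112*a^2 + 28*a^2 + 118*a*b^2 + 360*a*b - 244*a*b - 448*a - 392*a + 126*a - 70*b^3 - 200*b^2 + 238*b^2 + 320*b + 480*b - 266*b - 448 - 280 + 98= -84*a^2 - 714*a - 70*b^3 + b^2*(118*a + 38) + b*(-28*a^2 + 116*a + 534) - 630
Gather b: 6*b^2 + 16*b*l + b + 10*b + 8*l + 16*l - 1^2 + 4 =6*b^2 + b*(16*l + 11) + 24*l + 3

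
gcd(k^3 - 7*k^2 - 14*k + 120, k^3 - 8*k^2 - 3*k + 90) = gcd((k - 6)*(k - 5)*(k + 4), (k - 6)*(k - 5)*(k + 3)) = k^2 - 11*k + 30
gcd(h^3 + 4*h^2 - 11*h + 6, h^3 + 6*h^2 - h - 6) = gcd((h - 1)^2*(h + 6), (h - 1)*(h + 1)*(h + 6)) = h^2 + 5*h - 6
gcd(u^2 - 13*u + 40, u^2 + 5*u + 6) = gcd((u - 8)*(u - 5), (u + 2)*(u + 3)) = 1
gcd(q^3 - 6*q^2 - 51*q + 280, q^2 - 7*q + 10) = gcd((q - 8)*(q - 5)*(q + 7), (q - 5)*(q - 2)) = q - 5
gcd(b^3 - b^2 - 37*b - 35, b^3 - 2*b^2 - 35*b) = b^2 - 2*b - 35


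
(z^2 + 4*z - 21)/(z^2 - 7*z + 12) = (z + 7)/(z - 4)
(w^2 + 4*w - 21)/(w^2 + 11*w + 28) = (w - 3)/(w + 4)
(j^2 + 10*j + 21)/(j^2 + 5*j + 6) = (j + 7)/(j + 2)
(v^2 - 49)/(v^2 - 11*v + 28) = (v + 7)/(v - 4)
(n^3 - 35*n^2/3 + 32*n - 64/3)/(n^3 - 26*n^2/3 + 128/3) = (n - 1)/(n + 2)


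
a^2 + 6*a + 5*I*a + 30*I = (a + 6)*(a + 5*I)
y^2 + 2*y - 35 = (y - 5)*(y + 7)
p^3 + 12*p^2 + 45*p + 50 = (p + 2)*(p + 5)^2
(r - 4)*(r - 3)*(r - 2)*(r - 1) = r^4 - 10*r^3 + 35*r^2 - 50*r + 24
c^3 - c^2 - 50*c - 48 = (c - 8)*(c + 1)*(c + 6)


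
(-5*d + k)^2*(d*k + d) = 25*d^3*k + 25*d^3 - 10*d^2*k^2 - 10*d^2*k + d*k^3 + d*k^2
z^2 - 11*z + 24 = (z - 8)*(z - 3)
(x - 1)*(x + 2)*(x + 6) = x^3 + 7*x^2 + 4*x - 12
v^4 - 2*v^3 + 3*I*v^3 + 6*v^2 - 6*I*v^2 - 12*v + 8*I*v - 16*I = (v - 2)*(v - 2*I)*(v + I)*(v + 4*I)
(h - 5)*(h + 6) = h^2 + h - 30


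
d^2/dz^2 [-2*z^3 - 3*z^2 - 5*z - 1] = -12*z - 6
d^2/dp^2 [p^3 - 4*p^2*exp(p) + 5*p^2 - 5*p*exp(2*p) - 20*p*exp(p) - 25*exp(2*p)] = -4*p^2*exp(p) - 20*p*exp(2*p) - 36*p*exp(p) + 6*p - 120*exp(2*p) - 48*exp(p) + 10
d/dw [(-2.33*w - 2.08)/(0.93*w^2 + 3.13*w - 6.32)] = (2.1669*w^2 + 3.8688*w + 21.236)/(0.8649*w^4 + 5.8218*w^3 - 1.9583*w^2 - 39.5632*w + 39.9424)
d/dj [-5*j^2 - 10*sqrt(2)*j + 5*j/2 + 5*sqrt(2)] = -10*j - 10*sqrt(2) + 5/2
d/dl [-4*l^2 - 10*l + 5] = -8*l - 10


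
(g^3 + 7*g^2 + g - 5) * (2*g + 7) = 2*g^4 + 21*g^3 + 51*g^2 - 3*g - 35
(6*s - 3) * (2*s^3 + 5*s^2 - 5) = 12*s^4 + 24*s^3 - 15*s^2 - 30*s + 15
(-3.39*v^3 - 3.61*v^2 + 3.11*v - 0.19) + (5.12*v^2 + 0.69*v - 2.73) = -3.39*v^3 + 1.51*v^2 + 3.8*v - 2.92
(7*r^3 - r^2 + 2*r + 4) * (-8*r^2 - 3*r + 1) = -56*r^5 - 13*r^4 - 6*r^3 - 39*r^2 - 10*r + 4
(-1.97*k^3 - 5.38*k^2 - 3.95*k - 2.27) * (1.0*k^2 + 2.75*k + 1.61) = -1.97*k^5 - 10.7975*k^4 - 21.9167*k^3 - 21.7943*k^2 - 12.602*k - 3.6547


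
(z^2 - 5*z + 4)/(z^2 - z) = (z - 4)/z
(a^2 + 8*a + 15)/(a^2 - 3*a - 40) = (a + 3)/(a - 8)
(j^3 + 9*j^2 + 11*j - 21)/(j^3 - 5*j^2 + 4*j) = (j^2 + 10*j + 21)/(j*(j - 4))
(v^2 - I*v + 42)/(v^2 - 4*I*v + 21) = (v + 6*I)/(v + 3*I)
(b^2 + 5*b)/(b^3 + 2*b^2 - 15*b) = 1/(b - 3)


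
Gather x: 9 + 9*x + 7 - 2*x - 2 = 7*x + 14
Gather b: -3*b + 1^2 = 1 - 3*b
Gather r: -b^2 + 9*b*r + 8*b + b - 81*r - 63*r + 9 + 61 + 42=-b^2 + 9*b + r*(9*b - 144) + 112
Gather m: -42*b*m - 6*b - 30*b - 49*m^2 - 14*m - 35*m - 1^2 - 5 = -36*b - 49*m^2 + m*(-42*b - 49) - 6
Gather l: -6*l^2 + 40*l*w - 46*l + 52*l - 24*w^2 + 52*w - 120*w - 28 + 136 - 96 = -6*l^2 + l*(40*w + 6) - 24*w^2 - 68*w + 12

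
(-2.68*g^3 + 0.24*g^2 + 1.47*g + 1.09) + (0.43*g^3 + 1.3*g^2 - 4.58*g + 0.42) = -2.25*g^3 + 1.54*g^2 - 3.11*g + 1.51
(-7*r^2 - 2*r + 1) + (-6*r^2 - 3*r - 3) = -13*r^2 - 5*r - 2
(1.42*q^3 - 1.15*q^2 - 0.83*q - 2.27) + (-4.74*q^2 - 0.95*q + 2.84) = 1.42*q^3 - 5.89*q^2 - 1.78*q + 0.57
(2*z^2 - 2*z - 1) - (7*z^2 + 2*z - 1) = -5*z^2 - 4*z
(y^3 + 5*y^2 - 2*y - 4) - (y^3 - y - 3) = 5*y^2 - y - 1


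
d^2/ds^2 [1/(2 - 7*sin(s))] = 7*(7*sin(s)^2 + 2*sin(s) - 14)/(7*sin(s) - 2)^3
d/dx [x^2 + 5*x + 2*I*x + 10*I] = 2*x + 5 + 2*I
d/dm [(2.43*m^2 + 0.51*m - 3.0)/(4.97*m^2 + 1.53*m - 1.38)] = (1.1832*m^2 + 23.1132*m + 3.8862)/(24.7009*m^4 + 15.2082*m^3 - 11.3763*m^2 - 4.2228*m + 1.9044)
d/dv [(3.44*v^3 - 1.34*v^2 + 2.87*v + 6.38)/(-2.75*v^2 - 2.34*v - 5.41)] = (-9.46*v^4 - 16.0992*v^3 - 44.8031*v^2 + 49.5888*v - 0.597500000000004)/(7.5625*v^4 + 12.87*v^3 + 35.2306*v^2 + 25.3188*v + 29.2681)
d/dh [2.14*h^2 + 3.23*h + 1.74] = 4.28*h + 3.23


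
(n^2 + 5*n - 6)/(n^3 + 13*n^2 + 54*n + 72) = (n - 1)/(n^2 + 7*n + 12)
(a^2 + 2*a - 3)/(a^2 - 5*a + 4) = (a + 3)/(a - 4)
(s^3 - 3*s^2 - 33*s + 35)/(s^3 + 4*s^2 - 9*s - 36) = (s^3 - 3*s^2 - 33*s + 35)/(s^3 + 4*s^2 - 9*s - 36)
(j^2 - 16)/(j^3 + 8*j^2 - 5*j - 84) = (j - 4)/(j^2 + 4*j - 21)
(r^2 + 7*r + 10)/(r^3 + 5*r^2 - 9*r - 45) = (r + 2)/(r^2 - 9)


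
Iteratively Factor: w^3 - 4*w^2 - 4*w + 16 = (w + 2)*(w^2 - 6*w + 8) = (w - 4)*(w + 2)*(w - 2)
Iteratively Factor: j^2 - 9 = (j - 3)*(j + 3)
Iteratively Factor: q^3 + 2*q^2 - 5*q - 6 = (q + 3)*(q^2 - q - 2) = (q - 2)*(q + 3)*(q + 1)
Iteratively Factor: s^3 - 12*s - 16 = (s - 4)*(s^2 + 4*s + 4) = (s - 4)*(s + 2)*(s + 2)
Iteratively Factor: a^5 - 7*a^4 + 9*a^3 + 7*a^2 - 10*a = (a - 1)*(a^4 - 6*a^3 + 3*a^2 + 10*a) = (a - 1)*(a + 1)*(a^3 - 7*a^2 + 10*a) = (a - 2)*(a - 1)*(a + 1)*(a^2 - 5*a) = a*(a - 2)*(a - 1)*(a + 1)*(a - 5)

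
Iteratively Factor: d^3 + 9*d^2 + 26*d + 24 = (d + 4)*(d^2 + 5*d + 6) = (d + 2)*(d + 4)*(d + 3)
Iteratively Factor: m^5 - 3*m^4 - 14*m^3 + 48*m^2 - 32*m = (m - 2)*(m^4 - m^3 - 16*m^2 + 16*m) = m*(m - 2)*(m^3 - m^2 - 16*m + 16) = m*(m - 2)*(m - 1)*(m^2 - 16) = m*(m - 4)*(m - 2)*(m - 1)*(m + 4)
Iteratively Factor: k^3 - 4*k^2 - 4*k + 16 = (k - 4)*(k^2 - 4) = (k - 4)*(k + 2)*(k - 2)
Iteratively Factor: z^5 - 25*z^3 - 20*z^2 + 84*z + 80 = (z - 2)*(z^4 + 2*z^3 - 21*z^2 - 62*z - 40) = (z - 5)*(z - 2)*(z^3 + 7*z^2 + 14*z + 8) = (z - 5)*(z - 2)*(z + 2)*(z^2 + 5*z + 4) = (z - 5)*(z - 2)*(z + 1)*(z + 2)*(z + 4)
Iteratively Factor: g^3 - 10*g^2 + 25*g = (g - 5)*(g^2 - 5*g) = (g - 5)^2*(g)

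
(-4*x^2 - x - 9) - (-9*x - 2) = -4*x^2 + 8*x - 7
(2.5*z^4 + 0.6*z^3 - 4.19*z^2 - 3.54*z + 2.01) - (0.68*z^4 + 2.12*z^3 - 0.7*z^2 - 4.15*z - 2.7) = 1.82*z^4 - 1.52*z^3 - 3.49*z^2 + 0.61*z + 4.71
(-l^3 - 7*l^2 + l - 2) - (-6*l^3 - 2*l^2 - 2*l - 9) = 5*l^3 - 5*l^2 + 3*l + 7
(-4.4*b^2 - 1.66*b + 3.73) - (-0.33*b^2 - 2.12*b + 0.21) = -4.07*b^2 + 0.46*b + 3.52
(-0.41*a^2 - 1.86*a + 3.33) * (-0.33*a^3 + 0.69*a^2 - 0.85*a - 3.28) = 0.1353*a^5 + 0.3309*a^4 - 2.0338*a^3 + 5.2235*a^2 + 3.2703*a - 10.9224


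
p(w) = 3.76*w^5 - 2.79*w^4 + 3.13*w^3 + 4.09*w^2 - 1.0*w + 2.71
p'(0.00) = -1.00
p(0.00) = 2.71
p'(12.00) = 372001.64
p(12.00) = 883743.19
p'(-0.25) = -2.21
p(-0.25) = 3.15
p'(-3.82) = 4730.10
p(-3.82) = -3760.83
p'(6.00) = 22340.36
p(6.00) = 26441.95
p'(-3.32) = 2767.81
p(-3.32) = -1919.02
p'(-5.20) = 15525.39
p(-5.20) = -16657.21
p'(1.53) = 96.55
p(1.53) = 38.20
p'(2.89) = 1143.13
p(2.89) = 672.92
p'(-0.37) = -1.82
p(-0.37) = 3.40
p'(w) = 18.8*w^4 - 11.16*w^3 + 9.39*w^2 + 8.18*w - 1.0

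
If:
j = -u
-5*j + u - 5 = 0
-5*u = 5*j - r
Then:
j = -5/6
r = 0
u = 5/6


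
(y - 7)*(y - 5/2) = y^2 - 19*y/2 + 35/2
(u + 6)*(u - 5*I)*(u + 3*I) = u^3 + 6*u^2 - 2*I*u^2 + 15*u - 12*I*u + 90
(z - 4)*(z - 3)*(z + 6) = z^3 - z^2 - 30*z + 72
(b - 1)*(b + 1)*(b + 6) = b^3 + 6*b^2 - b - 6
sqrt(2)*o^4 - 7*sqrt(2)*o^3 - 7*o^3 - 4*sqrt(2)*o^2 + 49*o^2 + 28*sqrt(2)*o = o*(o - 7)*(o - 4*sqrt(2))*(sqrt(2)*o + 1)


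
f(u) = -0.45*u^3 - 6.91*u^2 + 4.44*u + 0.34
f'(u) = -1.35*u^2 - 13.82*u + 4.44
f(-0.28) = -1.44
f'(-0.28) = 8.20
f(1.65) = -13.17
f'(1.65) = -22.04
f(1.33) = -7.04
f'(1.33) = -16.33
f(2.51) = -39.17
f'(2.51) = -38.75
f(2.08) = -24.37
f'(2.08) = -30.15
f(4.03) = -123.44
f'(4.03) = -73.18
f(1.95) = -20.61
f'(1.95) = -27.64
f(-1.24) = -14.93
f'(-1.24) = 19.50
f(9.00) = -847.46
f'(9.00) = -229.29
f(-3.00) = -63.02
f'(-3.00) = 33.75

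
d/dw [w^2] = 2*w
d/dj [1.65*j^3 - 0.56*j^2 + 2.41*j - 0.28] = 4.95*j^2 - 1.12*j + 2.41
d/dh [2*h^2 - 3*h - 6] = 4*h - 3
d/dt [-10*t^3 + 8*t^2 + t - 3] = -30*t^2 + 16*t + 1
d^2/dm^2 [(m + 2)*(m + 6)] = 2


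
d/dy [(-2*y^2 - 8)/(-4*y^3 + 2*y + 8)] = (-2*y*(-2*y^3 + y + 4) - (y^2 + 4)*(6*y^2 - 1))/(-2*y^3 + y + 4)^2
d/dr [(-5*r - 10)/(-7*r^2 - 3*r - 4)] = 5*(7*r^2 + 3*r - (r + 2)*(14*r + 3) + 4)/(7*r^2 + 3*r + 4)^2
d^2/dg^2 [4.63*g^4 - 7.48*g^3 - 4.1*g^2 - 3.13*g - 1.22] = 55.56*g^2 - 44.88*g - 8.2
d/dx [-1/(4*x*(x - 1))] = (2*x - 1)/(4*x^2*(x - 1)^2)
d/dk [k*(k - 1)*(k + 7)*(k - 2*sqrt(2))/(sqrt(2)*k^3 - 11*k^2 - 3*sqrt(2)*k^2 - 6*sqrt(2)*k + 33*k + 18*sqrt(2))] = (sqrt(2)*k^6 - 22*k^5 - 6*sqrt(2)*k^5 - 7*sqrt(2)*k^4 + 69*k^4 - 132*sqrt(2)*k^3 + 388*k^3 - 219*k^2 + 124*sqrt(2)*k^2 - 864*k - 252*sqrt(2)*k + 504)/(2*k^6 - 22*sqrt(2)*k^5 - 12*k^5 + 115*k^4 + 132*sqrt(2)*k^4 - 582*k^3 - 66*sqrt(2)*k^3 - 792*sqrt(2)*k^2 + 945*k^2 - 432*k + 1188*sqrt(2)*k + 648)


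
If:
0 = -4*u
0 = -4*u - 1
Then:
No Solution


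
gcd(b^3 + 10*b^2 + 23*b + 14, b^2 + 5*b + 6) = b + 2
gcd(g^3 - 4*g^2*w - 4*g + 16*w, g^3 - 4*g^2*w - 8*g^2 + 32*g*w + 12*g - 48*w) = -g^2 + 4*g*w + 2*g - 8*w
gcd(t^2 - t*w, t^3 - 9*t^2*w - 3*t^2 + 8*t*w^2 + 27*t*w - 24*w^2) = t - w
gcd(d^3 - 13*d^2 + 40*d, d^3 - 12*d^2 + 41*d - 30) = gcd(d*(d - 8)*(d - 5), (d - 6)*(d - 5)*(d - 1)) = d - 5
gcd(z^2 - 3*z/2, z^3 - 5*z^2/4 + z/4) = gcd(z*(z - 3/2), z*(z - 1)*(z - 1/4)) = z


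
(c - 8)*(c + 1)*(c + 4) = c^3 - 3*c^2 - 36*c - 32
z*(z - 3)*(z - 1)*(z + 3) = z^4 - z^3 - 9*z^2 + 9*z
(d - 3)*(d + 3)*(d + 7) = d^3 + 7*d^2 - 9*d - 63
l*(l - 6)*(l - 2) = l^3 - 8*l^2 + 12*l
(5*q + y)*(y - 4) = 5*q*y - 20*q + y^2 - 4*y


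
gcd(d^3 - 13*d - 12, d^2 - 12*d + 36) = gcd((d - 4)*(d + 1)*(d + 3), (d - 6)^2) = 1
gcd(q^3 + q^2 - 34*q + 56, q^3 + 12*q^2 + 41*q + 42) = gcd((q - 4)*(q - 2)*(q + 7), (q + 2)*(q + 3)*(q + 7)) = q + 7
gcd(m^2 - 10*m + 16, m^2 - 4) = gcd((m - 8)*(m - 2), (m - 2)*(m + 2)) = m - 2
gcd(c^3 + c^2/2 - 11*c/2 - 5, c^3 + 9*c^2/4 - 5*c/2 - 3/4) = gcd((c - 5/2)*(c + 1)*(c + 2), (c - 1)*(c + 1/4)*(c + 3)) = 1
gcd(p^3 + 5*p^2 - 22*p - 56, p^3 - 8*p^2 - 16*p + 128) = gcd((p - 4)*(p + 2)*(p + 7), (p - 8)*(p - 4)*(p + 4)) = p - 4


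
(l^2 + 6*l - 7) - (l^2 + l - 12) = 5*l + 5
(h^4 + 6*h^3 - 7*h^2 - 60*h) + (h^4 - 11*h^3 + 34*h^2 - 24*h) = 2*h^4 - 5*h^3 + 27*h^2 - 84*h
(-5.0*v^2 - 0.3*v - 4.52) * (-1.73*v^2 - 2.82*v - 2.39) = 8.65*v^4 + 14.619*v^3 + 20.6156*v^2 + 13.4634*v + 10.8028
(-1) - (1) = -2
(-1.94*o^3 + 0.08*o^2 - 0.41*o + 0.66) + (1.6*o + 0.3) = -1.94*o^3 + 0.08*o^2 + 1.19*o + 0.96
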